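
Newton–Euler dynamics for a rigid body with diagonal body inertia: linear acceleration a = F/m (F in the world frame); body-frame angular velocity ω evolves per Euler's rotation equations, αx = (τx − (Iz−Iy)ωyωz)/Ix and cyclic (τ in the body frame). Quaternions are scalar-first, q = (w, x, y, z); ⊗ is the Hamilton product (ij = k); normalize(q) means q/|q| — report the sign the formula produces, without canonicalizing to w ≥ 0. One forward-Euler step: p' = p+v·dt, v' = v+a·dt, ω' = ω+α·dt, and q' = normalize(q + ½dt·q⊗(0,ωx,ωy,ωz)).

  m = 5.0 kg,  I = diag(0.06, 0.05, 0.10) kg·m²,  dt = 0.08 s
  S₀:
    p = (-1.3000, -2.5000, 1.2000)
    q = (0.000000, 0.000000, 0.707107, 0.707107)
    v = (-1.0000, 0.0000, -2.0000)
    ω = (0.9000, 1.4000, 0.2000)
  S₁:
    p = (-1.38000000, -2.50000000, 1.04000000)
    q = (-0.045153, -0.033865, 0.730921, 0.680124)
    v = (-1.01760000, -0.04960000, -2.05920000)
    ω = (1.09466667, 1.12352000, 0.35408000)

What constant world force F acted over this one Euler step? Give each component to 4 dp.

velocity change Δv = (-0.01760000, -0.04960000, -0.05920000)
m·(v₁−v₀)/dt = (-1.1000, -3.1000, -3.7000)

F = (-1.1000, -3.1000, -3.7000)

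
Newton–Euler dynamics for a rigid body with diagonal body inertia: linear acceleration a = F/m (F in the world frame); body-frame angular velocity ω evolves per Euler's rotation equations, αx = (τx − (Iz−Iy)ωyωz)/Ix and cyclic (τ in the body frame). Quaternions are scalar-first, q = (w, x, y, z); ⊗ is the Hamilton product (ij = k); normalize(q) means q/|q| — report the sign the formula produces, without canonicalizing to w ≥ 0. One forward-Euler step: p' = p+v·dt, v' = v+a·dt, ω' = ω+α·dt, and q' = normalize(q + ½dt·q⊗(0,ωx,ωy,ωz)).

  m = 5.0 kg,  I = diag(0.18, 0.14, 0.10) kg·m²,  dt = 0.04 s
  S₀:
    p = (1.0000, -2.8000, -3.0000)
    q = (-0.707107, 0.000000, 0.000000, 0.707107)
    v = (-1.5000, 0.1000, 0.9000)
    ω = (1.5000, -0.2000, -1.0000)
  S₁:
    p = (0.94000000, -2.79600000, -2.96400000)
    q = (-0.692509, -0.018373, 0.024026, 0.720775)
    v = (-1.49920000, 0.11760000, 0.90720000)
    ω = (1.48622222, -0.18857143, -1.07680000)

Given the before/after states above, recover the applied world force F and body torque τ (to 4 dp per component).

F = (0.1000, 2.2000, 0.9000)
τ = (-0.0700, -0.0800, -0.1800)

velocity change Δv = (0.00080000, 0.01760000, 0.00720000)
F = m·Δv/dt = (0.1000, 2.2000, 0.9000)
Δω = ω₁−ω₀ = (-0.01377778, 0.01142857, -0.07680000)
applied torque τ = (-0.0700, -0.0800, -0.1800)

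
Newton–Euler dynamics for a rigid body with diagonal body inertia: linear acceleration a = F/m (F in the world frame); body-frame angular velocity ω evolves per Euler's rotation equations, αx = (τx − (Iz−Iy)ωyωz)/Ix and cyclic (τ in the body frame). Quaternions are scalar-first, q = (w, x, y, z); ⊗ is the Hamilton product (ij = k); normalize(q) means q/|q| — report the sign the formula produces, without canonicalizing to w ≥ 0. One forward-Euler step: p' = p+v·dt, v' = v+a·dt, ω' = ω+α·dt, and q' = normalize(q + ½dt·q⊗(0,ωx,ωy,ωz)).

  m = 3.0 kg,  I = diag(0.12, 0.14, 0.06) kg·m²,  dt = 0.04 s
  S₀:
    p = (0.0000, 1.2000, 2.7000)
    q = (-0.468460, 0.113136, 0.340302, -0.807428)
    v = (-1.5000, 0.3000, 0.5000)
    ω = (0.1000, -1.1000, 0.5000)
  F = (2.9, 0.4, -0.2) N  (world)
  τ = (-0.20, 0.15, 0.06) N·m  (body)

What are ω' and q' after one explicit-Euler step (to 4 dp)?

ω' = (0.0187, -1.0580, 0.5415)
q' = (-0.4530, 0.0978, 0.3478, -0.8150)

gyro term ω×Iω = (0.0440, 0.0030, -0.0022)
angular accel α = (-2.0333, 1.0500, 1.0367)
ω + α·dt = (0.0187, -1.0580, 0.5415)
q⊗(0,ω) = (0.7667326, -0.7648658, 0.3779952, -0.3927098)
q' = normalize(q + ½dt·q⊗(0,ω)) = (-0.4530, 0.0978, 0.3478, -0.8150)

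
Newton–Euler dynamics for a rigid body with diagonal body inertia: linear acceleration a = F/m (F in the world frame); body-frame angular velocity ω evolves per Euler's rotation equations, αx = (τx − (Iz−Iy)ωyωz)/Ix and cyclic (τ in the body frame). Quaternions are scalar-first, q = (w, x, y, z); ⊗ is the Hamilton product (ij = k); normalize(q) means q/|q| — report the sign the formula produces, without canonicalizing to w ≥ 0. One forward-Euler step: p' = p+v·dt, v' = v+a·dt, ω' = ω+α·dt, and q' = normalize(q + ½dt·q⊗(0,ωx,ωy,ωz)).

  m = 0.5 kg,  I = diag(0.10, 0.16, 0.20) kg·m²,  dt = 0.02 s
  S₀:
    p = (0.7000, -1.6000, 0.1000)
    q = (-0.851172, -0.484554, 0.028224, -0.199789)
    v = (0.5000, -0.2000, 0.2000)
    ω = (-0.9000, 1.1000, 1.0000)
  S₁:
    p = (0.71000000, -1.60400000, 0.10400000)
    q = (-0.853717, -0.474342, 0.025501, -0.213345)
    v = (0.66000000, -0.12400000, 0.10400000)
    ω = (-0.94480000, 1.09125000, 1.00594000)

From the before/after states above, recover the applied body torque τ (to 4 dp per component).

τ = (-0.1800, 0.0200, 0.0000)

Δω = ω₁−ω₀ = (-0.04480000, -0.00875000, 0.00594000)
gyro term ω₀×Iω₀ = (0.0440, 0.0900, -0.0594)
τ = I·(Δω/dt) + ω₀×(Iω₀) = (-0.1800, 0.0200, 0.0000)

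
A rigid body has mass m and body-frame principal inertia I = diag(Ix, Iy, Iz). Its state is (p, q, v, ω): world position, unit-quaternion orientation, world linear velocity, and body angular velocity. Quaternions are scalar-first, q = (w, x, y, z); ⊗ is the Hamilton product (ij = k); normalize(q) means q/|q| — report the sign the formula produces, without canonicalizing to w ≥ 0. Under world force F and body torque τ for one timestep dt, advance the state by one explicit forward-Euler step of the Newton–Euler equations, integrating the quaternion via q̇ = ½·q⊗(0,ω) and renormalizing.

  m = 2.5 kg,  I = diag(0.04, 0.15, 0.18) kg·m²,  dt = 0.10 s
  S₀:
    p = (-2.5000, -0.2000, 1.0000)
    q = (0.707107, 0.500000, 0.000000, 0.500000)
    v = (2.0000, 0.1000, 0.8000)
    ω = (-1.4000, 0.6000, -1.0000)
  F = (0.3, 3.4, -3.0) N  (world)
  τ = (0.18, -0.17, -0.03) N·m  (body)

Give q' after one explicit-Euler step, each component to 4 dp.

Hamilton product q⊗(0,ω) = (1.2000000, -1.2899498, 0.2242642, -0.4071070)
updated quaternion q' = (0.7639, 0.4337, 0.0112, 0.4777)

q' = (0.7639, 0.4337, 0.0112, 0.4777)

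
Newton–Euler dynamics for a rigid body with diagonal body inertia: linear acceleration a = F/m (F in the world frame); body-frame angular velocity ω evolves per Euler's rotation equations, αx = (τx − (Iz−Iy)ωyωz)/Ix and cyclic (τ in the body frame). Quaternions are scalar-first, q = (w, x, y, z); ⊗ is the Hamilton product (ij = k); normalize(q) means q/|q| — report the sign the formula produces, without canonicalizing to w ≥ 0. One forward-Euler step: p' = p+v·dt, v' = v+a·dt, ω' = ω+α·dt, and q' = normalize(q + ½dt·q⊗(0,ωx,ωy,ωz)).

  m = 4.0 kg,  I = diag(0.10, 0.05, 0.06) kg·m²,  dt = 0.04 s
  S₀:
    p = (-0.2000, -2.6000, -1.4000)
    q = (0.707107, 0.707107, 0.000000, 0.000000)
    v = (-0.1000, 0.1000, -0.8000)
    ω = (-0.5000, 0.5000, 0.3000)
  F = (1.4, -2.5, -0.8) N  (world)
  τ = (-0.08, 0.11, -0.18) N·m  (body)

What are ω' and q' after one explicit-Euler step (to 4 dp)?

angular accel α = (-0.8150, 2.3200, -3.2083)
new body rate ω' = (-0.5326, 0.5928, 0.1717)
2q̇ = q⊗(0,ω) = (0.3535535, -0.3535535, 0.1414214, 0.5656856)
updated quaternion q' = (0.7141, 0.7000, 0.0028, 0.0113)

ω' = (-0.5326, 0.5928, 0.1717)
q' = (0.7141, 0.7000, 0.0028, 0.0113)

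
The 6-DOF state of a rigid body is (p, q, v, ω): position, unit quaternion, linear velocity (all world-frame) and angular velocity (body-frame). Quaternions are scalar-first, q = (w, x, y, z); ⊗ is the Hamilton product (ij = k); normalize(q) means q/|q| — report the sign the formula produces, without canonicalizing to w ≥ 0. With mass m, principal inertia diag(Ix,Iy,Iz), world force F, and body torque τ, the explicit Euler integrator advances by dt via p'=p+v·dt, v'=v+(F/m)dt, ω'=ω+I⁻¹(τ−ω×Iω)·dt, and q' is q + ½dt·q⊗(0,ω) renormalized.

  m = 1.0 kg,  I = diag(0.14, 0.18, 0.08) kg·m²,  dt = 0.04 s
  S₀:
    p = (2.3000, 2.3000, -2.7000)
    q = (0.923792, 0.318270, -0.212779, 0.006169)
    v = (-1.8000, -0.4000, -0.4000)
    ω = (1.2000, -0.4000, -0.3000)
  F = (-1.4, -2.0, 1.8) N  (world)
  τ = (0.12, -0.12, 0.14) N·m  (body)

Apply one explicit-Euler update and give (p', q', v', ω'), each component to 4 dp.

p' = (2.2280, 2.2840, -2.7160)
q' = (0.9142, 0.3417, -0.2180, 0.0032)
v' = (-1.8560, -0.4800, -0.3280)
ω' = (1.2377, -0.4219, -0.2204)

(τ − ω×Iω)/I = (0.9429, -0.5467, 1.9900)
ω + α·dt = (1.2377, -0.4219, -0.2204)
2q̇ = q⊗(0,ω) = (-0.4651849, 1.1748517, -0.2666330, -0.1491108)
q' = normalize(q + ½dt·q⊗(0,ω)) = (0.9142, 0.3417, -0.2180, 0.0032)
new position p' = (2.2280, 2.2840, -2.7160)
v + (F/m)dt = (-1.8560, -0.4800, -0.3280)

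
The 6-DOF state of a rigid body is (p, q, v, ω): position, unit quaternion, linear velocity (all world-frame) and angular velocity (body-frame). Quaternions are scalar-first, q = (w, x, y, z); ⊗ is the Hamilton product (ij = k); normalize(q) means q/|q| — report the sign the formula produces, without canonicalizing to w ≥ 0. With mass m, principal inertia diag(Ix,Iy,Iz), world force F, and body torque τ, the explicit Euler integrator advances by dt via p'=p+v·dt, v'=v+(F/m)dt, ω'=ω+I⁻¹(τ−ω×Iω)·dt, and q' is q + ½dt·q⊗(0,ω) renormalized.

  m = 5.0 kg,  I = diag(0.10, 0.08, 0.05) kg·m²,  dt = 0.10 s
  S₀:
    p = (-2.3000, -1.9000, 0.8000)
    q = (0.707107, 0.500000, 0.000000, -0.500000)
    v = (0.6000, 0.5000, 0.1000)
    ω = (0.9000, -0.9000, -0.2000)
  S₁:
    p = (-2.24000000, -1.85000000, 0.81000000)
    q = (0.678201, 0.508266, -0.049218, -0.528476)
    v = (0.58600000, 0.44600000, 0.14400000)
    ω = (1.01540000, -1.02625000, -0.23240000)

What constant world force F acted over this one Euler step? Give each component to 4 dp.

v₁ − v₀ = (-0.01400000, -0.05400000, 0.04400000)
m·(v₁−v₀)/dt = (-0.7000, -2.7000, 2.2000)

F = (-0.7000, -2.7000, 2.2000)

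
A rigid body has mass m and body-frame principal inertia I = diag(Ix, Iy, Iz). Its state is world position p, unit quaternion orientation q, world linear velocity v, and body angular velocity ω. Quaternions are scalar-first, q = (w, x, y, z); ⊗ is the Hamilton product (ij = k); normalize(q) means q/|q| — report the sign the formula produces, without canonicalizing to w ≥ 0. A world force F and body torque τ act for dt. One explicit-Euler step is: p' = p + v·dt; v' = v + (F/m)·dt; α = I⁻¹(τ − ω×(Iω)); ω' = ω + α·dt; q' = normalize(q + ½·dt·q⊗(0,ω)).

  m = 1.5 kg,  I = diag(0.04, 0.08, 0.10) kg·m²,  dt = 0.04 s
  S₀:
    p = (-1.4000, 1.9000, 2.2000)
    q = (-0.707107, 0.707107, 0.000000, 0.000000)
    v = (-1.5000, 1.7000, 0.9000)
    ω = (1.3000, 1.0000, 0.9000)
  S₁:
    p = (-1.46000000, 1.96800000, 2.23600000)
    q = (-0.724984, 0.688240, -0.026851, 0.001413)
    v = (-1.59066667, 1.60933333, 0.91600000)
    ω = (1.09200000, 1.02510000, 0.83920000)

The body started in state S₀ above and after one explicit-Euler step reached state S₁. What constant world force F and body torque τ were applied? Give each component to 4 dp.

v₁ − v₀ = (-0.09066667, -0.09066667, 0.01600000)
F = m·Δv/dt = (-3.4000, -3.4000, 0.6000)
ω₁ − ω₀ = (-0.20800000, 0.02510000, -0.06080000)
τ = I·(Δω/dt) + ω₀×(Iω₀) = (-0.1900, -0.0200, -0.1000)

F = (-3.4000, -3.4000, 0.6000)
τ = (-0.1900, -0.0200, -0.1000)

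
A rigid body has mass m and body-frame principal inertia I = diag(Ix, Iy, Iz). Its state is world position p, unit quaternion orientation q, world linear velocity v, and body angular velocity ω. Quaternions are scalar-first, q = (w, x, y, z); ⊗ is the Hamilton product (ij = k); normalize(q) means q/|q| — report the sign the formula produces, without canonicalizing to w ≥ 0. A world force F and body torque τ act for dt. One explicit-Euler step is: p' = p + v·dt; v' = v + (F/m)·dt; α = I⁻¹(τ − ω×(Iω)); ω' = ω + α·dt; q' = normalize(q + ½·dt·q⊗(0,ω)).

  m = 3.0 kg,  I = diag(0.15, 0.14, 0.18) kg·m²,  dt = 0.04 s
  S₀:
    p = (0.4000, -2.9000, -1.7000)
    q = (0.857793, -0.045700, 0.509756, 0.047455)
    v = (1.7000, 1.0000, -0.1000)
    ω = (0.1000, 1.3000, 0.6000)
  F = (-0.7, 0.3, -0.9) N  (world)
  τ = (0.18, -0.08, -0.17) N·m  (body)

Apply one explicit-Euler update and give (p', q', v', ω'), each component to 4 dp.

new position p' = (0.4680, -2.8600, -1.7040)
v' = v + a·dt = (1.6907, 1.0040, -0.1120)
angular accel α = (0.9920, -0.5586, -0.9372)
ω + α·dt = (0.1397, 1.2777, 0.5625)
2q̇ = q⊗(0,ω) = (-0.6865858, 0.3299414, 1.1472964, 0.4042902)
q + ½dt·q⊗(0,ω), renormalized = (0.8437, -0.0391, 0.5325, 0.0555)

p' = (0.4680, -2.8600, -1.7040)
q' = (0.8437, -0.0391, 0.5325, 0.0555)
v' = (1.6907, 1.0040, -0.1120)
ω' = (0.1397, 1.2777, 0.5625)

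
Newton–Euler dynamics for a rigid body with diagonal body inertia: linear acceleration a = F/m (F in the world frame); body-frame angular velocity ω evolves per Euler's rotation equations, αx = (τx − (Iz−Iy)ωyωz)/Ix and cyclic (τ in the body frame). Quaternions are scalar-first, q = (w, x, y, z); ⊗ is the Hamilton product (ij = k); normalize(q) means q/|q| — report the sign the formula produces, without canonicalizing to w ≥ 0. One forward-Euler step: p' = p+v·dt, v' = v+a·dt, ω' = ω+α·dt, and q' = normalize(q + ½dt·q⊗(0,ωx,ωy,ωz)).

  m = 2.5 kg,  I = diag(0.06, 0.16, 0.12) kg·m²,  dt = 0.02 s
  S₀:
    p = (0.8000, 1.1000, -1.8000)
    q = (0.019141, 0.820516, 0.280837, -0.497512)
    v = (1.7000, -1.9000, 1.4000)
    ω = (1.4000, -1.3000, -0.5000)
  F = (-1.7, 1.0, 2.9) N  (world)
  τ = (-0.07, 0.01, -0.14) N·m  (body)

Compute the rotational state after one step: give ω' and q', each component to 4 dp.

ω' = (1.3853, -1.3040, -0.4930)
q' = (0.0088, 0.8128, 0.2777, -0.5121)

gyro term ω×Iω = (-0.0260, 0.0420, -0.1820)
angular accel α = (-0.7333, -0.2000, 0.3500)
ω' = ω + α·dt = (1.3853, -1.3040, -0.4930)
2q̇ = q⊗(0,ω) = (-1.0323903, -0.7603867, -0.3111421, -1.4694131)
updated quaternion q' = (0.0088, 0.8128, 0.2777, -0.5121)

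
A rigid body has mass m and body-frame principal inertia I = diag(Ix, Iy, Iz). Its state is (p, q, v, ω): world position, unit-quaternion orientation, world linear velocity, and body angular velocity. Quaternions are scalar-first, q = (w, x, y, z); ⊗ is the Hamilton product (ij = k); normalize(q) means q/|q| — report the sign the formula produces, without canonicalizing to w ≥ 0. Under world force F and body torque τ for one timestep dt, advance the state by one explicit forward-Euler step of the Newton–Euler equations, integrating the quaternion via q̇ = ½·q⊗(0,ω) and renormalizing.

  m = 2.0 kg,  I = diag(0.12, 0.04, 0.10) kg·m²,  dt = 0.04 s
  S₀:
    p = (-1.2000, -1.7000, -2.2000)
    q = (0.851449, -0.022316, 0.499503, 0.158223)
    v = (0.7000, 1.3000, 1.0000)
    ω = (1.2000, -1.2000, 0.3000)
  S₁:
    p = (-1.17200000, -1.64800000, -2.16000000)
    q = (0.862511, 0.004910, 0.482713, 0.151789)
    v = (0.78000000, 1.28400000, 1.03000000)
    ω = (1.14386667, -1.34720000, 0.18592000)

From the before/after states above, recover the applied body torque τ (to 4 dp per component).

rate change Δω = (-0.05613333, -0.14720000, -0.11408000)
τ = I·(Δω/dt) + ω₀×(Iω₀) = (-0.1900, -0.1400, -0.1700)

τ = (-0.1900, -0.1400, -0.1700)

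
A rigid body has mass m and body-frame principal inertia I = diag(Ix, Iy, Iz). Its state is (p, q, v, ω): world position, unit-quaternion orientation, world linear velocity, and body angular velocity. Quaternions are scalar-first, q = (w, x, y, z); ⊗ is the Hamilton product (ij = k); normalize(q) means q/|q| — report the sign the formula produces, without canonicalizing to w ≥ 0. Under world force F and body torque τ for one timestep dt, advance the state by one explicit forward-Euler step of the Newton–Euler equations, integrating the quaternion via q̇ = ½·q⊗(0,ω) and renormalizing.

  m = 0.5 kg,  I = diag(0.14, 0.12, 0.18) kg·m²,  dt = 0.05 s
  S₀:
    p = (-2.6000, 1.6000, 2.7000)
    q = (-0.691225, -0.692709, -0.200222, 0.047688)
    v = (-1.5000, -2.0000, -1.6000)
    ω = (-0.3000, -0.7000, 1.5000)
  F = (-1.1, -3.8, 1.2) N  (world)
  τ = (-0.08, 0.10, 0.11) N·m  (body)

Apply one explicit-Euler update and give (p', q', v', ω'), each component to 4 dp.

gyro term ω×Iω = (-0.0630, 0.0180, -0.0042)
(τ − ω×Iω)/I = (-0.1214, 0.6833, 0.6344)
new body rate ω' = (-0.3061, -0.6658, 1.5317)
q⊗(0,ω) = (-0.4195001, -0.0595839, 1.5086146, -0.6120078)
q' = normalize(q + ½dt·q⊗(0,ω)) = (-0.7011, -0.6936, -0.1624, 0.0324)
a = F/m = (-2.2000, -7.6000, 2.4000)
new position p' = (-2.6750, 1.5000, 2.6200)
v + (F/m)dt = (-1.6100, -2.3800, -1.4800)

p' = (-2.6750, 1.5000, 2.6200)
q' = (-0.7011, -0.6936, -0.1624, 0.0324)
v' = (-1.6100, -2.3800, -1.4800)
ω' = (-0.3061, -0.6658, 1.5317)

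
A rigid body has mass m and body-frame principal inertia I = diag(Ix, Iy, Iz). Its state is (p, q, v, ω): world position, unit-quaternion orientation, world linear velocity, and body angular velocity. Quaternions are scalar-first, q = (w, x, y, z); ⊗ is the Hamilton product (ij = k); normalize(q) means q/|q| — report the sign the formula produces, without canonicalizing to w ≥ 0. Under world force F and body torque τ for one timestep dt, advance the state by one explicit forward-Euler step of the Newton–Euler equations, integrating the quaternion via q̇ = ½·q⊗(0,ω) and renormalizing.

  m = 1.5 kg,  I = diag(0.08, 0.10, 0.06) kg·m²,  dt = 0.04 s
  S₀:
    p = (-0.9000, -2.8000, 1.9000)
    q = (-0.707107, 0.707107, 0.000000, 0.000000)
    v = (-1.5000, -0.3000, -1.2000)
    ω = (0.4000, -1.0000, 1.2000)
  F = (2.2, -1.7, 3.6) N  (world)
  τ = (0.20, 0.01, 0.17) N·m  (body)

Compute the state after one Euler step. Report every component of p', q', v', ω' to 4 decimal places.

p' = (-0.9600, -2.8120, 1.8520)
q' = (-0.7124, 0.7011, -0.0028, -0.0311)
v' = (-1.4413, -0.3453, -1.1040)
ω' = (0.4760, -0.9998, 1.3187)

linear accel F/m = (1.4667, -1.1333, 2.4000)
p + v·dt = (-0.9600, -2.8120, 1.8520)
v + (F/m)dt = (-1.4413, -0.3453, -1.1040)
α = I⁻¹(τ − ω×Iω) = (1.9000, 0.0040, 2.9667)
ω + α·dt = (0.4760, -0.9998, 1.3187)
q⊗(0,ω) = (-0.2828428, -0.2828428, -0.1414214, -1.5556354)
q + ½dt·q⊗(0,ω), renormalized = (-0.7124, 0.7011, -0.0028, -0.0311)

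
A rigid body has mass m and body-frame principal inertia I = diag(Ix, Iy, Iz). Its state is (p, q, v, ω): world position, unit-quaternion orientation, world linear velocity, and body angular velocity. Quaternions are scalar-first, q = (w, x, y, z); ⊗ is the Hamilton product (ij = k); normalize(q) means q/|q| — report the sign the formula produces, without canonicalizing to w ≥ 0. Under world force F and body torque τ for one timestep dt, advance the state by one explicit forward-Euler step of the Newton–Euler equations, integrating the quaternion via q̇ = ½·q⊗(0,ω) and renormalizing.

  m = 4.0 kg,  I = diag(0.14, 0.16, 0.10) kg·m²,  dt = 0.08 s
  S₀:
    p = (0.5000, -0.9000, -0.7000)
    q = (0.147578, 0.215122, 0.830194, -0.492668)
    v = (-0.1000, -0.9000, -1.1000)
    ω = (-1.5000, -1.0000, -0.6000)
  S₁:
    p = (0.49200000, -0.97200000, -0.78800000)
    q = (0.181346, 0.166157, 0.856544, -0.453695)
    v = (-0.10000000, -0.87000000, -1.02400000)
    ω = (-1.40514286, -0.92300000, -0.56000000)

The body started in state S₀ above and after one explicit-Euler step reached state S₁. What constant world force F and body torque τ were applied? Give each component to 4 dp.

ω₁ − ω₀ = (0.09485714, 0.07700000, 0.04000000)
τ = I·(Δω/dt) + ω₀×(Iω₀) = (0.1300, 0.1900, 0.0800)
v₁ − v₀ = (0.00000000, 0.03000000, 0.07600000)
applied force F = (0.0000, 1.5000, 3.8000)

F = (0.0000, 1.5000, 3.8000)
τ = (0.1300, 0.1900, 0.0800)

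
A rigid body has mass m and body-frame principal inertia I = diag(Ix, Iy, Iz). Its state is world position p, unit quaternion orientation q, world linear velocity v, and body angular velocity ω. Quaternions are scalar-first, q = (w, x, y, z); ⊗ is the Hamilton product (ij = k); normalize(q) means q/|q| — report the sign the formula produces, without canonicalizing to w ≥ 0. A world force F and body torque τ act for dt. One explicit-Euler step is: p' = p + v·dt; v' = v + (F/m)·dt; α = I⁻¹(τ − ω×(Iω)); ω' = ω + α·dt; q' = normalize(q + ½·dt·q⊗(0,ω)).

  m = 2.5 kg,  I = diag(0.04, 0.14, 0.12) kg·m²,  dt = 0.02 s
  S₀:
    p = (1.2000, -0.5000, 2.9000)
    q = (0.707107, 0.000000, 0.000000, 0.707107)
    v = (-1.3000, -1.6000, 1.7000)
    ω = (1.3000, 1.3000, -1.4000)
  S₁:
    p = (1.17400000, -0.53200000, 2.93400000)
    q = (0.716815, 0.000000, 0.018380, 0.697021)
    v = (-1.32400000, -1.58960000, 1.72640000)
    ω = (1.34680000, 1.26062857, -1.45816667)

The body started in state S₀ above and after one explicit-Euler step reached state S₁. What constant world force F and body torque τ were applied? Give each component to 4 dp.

F = (-3.0000, 1.3000, 3.3000)
τ = (0.1300, -0.1300, -0.1800)

rate change Δω = (0.04680000, -0.03937143, -0.05816667)
ω₀×(Iω₀) = (0.0364, 0.1456, 0.1690)
applied torque τ = (0.1300, -0.1300, -0.1800)
Δv = v₁−v₀ = (-0.02400000, 0.01040000, 0.02640000)
applied force F = (-3.0000, 1.3000, 3.3000)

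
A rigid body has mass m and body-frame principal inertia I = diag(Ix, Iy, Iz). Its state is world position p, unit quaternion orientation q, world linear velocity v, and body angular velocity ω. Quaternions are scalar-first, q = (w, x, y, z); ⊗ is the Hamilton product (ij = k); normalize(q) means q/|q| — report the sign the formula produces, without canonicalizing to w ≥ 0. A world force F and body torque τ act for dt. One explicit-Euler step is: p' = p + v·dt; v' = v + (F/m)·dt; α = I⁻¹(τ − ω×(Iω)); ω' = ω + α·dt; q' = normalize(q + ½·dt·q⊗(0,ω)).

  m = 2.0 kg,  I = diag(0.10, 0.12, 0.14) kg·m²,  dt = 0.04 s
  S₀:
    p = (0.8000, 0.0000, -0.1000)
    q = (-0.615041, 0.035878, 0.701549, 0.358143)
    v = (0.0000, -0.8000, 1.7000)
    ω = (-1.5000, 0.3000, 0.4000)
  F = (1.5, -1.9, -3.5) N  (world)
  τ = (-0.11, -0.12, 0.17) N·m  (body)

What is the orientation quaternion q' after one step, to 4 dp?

Hamilton product q⊗(0,ω) = (-0.2999049, 1.0957382, -0.7360780, 0.8170705)
q' = normalize(q + ½dt·q⊗(0,ω)) = (-0.6207, 0.0578, 0.6865, 0.3743)

q' = (-0.6207, 0.0578, 0.6865, 0.3743)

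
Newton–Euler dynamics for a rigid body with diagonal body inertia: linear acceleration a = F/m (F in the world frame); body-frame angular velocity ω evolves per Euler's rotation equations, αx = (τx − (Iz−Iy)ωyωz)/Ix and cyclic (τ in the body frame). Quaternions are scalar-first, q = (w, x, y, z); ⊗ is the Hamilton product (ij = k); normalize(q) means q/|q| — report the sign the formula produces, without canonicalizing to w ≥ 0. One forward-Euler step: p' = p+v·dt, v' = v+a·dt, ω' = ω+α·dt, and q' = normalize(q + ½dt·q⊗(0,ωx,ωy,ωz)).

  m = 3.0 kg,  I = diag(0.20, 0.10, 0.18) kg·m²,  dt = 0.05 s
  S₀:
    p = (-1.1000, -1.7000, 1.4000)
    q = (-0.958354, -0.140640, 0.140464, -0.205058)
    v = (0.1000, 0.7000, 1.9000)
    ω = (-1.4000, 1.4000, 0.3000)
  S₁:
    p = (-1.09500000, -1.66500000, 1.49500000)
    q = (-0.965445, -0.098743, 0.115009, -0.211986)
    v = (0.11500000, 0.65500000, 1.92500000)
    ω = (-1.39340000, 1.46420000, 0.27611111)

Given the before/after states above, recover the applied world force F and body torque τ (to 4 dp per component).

F = (0.9000, -2.7000, 1.5000)
τ = (0.0600, 0.1200, 0.1100)

rate change Δω = (0.00660000, 0.06420000, -0.02388889)
precession coupling = (0.0336, -0.0084, 0.1960)
I·α + gyro = (0.0600, 0.1200, 0.1100)
velocity change Δv = (0.01500000, -0.04500000, 0.02500000)
F = m·Δv/dt = (0.9000, -2.7000, 1.5000)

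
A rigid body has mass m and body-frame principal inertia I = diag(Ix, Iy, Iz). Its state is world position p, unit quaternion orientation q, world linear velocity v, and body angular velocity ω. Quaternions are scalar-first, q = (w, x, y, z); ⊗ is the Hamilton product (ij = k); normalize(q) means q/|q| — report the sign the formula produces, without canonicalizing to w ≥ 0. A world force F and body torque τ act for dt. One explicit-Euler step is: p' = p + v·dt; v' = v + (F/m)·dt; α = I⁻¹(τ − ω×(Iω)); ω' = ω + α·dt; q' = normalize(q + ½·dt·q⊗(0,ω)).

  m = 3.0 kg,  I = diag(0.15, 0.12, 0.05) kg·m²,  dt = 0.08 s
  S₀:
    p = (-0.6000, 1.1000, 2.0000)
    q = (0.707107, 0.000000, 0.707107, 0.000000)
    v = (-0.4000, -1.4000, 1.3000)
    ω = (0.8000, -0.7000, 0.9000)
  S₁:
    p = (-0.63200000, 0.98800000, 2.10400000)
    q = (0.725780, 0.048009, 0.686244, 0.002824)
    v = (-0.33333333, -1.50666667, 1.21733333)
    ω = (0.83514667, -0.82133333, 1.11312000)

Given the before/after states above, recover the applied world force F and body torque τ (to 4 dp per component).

F = (2.5000, -4.0000, -3.1000)
τ = (0.1100, -0.1100, 0.1500)

v₁ − v₀ = (0.06666667, -0.10666667, -0.08266667)
F = m·Δv/dt = (2.5000, -4.0000, -3.1000)
ω₁ − ω₀ = (0.03514667, -0.12133333, 0.21312000)
gyro term ω₀×Iω₀ = (0.0441, 0.0720, 0.0168)
applied torque τ = (0.1100, -0.1100, 0.1500)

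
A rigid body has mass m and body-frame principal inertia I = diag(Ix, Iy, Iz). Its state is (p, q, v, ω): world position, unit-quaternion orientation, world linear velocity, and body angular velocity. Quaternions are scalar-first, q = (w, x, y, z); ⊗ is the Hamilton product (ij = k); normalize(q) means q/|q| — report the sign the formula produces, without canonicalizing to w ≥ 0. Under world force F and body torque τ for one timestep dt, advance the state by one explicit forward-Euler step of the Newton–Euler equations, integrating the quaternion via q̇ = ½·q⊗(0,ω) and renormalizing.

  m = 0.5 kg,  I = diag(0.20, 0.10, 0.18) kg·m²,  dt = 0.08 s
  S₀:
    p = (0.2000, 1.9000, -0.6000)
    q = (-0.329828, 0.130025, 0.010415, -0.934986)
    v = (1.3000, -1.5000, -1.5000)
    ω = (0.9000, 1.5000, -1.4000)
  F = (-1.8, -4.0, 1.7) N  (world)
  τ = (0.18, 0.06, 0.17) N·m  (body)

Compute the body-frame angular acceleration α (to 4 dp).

α = (1.7400, 0.8520, 1.6944)

ω×(Iω) gyroscopic = (-0.1680, -0.0252, -0.1350)
angular accel α = (1.7400, 0.8520, 1.6944)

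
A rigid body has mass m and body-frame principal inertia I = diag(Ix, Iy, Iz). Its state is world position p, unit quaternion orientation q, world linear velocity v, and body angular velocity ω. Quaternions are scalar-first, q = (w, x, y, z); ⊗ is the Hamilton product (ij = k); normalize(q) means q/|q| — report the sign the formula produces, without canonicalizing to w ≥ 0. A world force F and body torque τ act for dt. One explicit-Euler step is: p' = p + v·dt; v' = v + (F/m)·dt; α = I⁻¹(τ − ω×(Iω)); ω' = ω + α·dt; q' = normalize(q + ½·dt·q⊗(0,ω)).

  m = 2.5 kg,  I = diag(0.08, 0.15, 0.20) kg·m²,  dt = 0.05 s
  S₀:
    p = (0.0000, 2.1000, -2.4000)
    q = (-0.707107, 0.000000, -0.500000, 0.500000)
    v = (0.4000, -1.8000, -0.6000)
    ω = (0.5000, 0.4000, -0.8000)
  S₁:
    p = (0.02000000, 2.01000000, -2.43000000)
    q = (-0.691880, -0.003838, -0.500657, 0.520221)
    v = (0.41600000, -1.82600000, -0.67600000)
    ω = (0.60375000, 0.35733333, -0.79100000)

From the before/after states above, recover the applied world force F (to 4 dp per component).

Δv = v₁−v₀ = (0.01600000, -0.02600000, -0.07600000)
applied force F = (0.8000, -1.3000, -3.8000)

F = (0.8000, -1.3000, -3.8000)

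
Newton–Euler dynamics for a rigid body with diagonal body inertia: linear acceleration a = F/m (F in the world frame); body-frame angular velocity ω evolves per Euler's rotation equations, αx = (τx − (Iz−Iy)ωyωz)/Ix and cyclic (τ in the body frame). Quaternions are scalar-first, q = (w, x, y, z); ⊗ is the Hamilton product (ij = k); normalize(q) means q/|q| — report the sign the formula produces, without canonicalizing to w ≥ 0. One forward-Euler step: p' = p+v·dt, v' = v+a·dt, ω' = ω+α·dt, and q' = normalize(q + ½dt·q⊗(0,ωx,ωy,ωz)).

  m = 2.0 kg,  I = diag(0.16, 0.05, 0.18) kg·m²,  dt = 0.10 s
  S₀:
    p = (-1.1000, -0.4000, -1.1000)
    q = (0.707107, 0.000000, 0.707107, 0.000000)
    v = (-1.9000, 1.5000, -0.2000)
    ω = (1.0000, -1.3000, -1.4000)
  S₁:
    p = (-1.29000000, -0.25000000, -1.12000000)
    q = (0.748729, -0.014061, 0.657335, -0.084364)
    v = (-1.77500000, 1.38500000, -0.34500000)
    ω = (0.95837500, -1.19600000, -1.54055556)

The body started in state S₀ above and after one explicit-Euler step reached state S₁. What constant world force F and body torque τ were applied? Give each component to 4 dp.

F = (2.5000, -2.3000, -2.9000)
τ = (0.1700, 0.0800, -0.1100)

Δv = v₁−v₀ = (0.12500000, -0.11500000, -0.14500000)
applied force F = (2.5000, -2.3000, -2.9000)
ω₁ − ω₀ = (-0.04162500, 0.10400000, -0.14055556)
applied torque τ = (0.1700, 0.0800, -0.1100)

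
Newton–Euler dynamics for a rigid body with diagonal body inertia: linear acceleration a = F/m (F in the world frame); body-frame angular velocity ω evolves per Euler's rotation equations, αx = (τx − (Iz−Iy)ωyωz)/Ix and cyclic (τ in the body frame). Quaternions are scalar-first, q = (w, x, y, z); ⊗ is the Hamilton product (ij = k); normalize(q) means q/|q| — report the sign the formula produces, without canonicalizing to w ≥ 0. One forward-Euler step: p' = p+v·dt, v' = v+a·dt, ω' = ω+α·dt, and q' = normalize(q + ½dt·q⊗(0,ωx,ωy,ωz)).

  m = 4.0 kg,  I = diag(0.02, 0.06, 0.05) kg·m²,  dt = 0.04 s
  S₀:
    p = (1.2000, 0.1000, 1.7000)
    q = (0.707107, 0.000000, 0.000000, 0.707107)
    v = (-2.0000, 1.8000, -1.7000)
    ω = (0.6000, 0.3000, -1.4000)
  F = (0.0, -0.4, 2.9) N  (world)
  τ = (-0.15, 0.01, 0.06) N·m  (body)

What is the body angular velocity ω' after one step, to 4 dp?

ω' = (0.2916, 0.2899, -1.3578)

precession coupling ω×(Iω) = (0.0042, 0.0252, 0.0072)
α = I⁻¹(τ − ω×Iω) = (-7.7100, -0.2533, 1.0560)
new body rate ω' = (0.2916, 0.2899, -1.3578)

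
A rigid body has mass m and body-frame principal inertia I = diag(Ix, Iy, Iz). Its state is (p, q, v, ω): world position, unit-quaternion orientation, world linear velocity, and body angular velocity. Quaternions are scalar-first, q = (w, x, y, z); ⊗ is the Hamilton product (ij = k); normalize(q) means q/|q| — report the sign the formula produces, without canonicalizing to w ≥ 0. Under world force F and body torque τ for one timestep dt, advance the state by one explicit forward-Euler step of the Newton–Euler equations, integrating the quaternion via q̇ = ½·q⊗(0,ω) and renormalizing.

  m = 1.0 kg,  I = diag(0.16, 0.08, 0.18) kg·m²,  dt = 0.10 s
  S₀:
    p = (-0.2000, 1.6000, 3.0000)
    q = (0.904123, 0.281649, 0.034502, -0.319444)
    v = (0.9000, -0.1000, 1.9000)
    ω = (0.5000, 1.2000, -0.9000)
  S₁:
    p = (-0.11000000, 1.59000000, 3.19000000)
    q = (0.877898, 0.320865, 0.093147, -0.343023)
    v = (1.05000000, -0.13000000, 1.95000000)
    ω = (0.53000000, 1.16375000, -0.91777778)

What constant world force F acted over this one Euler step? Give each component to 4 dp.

F = (1.5000, -0.3000, 0.5000)

velocity change Δv = (0.15000000, -0.03000000, 0.05000000)
applied force F = (1.5000, -0.3000, 0.5000)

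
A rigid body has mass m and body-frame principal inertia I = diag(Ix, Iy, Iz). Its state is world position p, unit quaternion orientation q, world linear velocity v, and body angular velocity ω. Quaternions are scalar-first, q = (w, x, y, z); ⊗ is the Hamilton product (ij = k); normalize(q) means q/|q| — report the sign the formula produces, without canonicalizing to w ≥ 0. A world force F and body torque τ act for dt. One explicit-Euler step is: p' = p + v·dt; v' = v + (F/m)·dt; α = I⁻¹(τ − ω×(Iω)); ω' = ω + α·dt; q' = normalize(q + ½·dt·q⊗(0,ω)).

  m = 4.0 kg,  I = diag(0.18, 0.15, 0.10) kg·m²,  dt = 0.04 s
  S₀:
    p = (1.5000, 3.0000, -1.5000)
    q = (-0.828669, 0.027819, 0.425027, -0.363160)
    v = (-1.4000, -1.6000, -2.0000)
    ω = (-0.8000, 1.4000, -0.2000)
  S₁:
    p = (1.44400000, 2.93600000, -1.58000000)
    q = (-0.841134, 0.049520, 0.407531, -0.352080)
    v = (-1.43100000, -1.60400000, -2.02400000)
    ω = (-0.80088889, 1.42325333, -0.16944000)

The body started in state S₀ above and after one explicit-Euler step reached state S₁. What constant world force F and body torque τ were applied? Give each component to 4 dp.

F = (-3.1000, -0.4000, -2.4000)
τ = (0.0100, 0.1000, 0.1100)

Δω = ω₁−ω₀ = (-0.00088889, 0.02325333, 0.03056000)
gyro term ω₀×Iω₀ = (0.0140, 0.0128, 0.0336)
τ = I·(Δω/dt) + ω₀×(Iω₀) = (0.0100, 0.1000, 0.1100)
Δv = v₁−v₀ = (-0.03100000, -0.00400000, -0.02400000)
applied force F = (-3.1000, -0.4000, -2.4000)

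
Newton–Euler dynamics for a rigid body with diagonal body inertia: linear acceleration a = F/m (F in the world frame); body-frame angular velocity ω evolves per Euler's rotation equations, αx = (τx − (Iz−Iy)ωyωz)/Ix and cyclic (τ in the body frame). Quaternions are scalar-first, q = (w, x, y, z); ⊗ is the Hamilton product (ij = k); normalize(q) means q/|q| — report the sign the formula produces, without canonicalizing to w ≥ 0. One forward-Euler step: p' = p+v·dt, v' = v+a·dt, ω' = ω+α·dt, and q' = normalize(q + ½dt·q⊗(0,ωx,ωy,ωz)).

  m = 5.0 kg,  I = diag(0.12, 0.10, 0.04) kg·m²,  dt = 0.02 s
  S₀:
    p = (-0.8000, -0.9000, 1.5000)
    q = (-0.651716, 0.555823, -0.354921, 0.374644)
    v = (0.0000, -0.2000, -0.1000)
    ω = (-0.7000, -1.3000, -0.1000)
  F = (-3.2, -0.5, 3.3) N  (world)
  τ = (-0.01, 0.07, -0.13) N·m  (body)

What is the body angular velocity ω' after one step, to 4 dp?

ω' = (-0.7004, -1.2871, -0.1559)

precession coupling ω×(Iω) = (-0.0078, 0.0056, -0.0182)
angular accel α = (-0.0183, 0.6440, -2.7950)
new body rate ω' = (-0.7004, -1.2871, -0.1559)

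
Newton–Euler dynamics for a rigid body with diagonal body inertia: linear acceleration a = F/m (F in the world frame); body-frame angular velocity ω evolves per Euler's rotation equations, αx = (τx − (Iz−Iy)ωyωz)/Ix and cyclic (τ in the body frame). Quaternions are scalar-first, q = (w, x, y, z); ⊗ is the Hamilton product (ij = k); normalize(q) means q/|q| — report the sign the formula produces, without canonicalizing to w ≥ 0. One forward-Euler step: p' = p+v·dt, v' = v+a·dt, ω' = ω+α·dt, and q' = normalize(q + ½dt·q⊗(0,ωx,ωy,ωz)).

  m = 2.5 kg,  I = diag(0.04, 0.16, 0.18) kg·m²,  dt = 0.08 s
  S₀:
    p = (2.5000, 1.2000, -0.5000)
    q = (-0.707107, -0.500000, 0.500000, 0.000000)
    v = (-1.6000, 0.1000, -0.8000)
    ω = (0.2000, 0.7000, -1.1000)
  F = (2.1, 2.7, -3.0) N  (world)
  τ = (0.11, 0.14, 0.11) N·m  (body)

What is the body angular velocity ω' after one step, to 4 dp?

precession coupling ω×(Iω) = (-0.0154, 0.0308, 0.0168)
angular accel α = (3.1350, 0.6825, 0.5178)
new body rate ω' = (0.4508, 0.7546, -1.0586)

ω' = (0.4508, 0.7546, -1.0586)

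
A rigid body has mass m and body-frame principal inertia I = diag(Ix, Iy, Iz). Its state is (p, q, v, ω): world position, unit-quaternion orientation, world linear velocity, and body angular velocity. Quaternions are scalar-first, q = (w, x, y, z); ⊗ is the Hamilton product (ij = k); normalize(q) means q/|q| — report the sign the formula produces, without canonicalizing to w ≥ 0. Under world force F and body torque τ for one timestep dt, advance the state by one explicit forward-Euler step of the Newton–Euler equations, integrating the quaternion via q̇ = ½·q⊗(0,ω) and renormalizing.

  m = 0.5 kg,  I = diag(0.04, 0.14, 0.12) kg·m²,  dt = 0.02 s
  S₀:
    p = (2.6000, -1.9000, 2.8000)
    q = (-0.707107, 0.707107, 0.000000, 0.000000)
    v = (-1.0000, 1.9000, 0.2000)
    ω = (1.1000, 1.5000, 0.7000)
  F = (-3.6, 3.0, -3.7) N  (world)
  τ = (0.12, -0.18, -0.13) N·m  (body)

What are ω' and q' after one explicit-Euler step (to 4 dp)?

ω×(Iω) gyroscopic = (-0.0210, -0.0616, 0.1650)
α = I⁻¹(τ − ω×Iω) = (3.5250, -0.8457, -2.4583)
new body rate ω' = (1.1705, 1.4831, 0.6508)
2q̇ = q⊗(0,ω) = (-0.7778177, -0.7778177, -1.5556354, 0.5656856)
q + ½dt·q⊗(0,ω), renormalized = (-0.7147, 0.6992, -0.0156, 0.0057)

ω' = (1.1705, 1.4831, 0.6508)
q' = (-0.7147, 0.6992, -0.0156, 0.0057)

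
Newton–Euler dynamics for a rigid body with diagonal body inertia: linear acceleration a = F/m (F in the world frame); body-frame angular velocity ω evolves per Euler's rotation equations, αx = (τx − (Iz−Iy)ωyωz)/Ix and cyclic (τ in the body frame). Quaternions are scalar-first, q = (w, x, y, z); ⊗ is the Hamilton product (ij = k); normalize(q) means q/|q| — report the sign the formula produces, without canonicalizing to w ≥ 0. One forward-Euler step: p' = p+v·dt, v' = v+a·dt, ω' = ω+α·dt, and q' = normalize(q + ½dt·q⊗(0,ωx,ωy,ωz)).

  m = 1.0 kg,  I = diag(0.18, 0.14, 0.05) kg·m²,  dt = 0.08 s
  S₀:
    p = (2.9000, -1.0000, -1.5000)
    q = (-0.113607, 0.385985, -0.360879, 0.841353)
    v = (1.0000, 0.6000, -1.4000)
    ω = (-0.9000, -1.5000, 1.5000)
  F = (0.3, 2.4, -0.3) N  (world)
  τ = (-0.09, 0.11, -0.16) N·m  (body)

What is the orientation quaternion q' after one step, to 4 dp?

2q̇ = q⊗(0,ω) = (-1.4559615, 0.8229573, -1.1657847, -1.0741791)
q' = normalize(q + ½dt·q⊗(0,ω)) = (-0.1711, 0.4171, -0.4058, 0.7950)

q' = (-0.1711, 0.4171, -0.4058, 0.7950)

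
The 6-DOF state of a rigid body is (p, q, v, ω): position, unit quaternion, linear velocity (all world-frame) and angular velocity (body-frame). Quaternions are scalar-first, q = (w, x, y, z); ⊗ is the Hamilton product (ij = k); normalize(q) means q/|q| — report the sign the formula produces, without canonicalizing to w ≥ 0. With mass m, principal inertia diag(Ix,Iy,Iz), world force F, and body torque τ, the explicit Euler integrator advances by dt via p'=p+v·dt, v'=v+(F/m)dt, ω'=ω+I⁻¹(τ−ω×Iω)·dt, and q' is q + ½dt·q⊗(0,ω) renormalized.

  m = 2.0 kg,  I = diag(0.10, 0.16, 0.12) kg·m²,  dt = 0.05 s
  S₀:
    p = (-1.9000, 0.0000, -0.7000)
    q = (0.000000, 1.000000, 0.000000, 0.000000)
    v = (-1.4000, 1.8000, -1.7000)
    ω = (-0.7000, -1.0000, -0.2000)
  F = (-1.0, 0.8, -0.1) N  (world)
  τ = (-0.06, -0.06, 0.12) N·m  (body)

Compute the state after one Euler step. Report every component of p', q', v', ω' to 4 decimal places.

gyro term ω×Iω = (-0.0080, -0.0028, 0.0420)
angular accel α = (-0.5200, -0.3575, 0.6500)
ω + α·dt = (-0.7260, -1.0179, -0.1675)
q⊗(0,ω) = (0.7000000, 0.0000000, 0.2000000, -1.0000000)
updated quaternion q' = (0.0175, 0.9995, 0.0050, -0.0250)
a = F/m = (-0.5000, 0.4000, -0.0500)
p + v·dt = (-1.9700, 0.0900, -0.7850)
v + (F/m)dt = (-1.4250, 1.8200, -1.7025)

p' = (-1.9700, 0.0900, -0.7850)
q' = (0.0175, 0.9995, 0.0050, -0.0250)
v' = (-1.4250, 1.8200, -1.7025)
ω' = (-0.7260, -1.0179, -0.1675)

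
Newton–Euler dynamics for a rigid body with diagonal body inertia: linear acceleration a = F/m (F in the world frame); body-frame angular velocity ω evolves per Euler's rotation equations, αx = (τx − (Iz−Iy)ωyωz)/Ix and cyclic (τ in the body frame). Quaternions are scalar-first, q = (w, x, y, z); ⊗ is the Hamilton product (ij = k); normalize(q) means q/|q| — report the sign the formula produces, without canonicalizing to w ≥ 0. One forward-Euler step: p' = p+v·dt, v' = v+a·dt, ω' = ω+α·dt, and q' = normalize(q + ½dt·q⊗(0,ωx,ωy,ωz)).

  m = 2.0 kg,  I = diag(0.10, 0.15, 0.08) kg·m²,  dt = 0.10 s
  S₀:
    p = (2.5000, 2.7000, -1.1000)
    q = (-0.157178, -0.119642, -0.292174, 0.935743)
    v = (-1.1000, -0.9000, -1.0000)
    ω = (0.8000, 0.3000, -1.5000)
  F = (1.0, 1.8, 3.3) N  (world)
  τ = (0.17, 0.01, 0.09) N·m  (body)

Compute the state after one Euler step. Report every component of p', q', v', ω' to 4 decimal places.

p' = (2.3900, 2.6100, -1.2000)
q' = (-0.0775, -0.1176, -0.2651, 0.9539)
v' = (-1.0500, -0.8100, -0.8350)
ω' = (0.9385, 0.3227, -1.4025)

(τ − ω×Iω)/I = (1.3850, 0.2267, 0.9750)
new body rate ω' = (0.9385, 0.3227, -1.4025)
Hamilton product q⊗(0,ω) = (1.5869803, 0.0317957, 0.5219780, 0.4336136)
q' = normalize(q + ½dt·q⊗(0,ω)) = (-0.0775, -0.1176, -0.2651, 0.9539)
p + v·dt = (2.3900, 2.6100, -1.2000)
v' = v + a·dt = (-1.0500, -0.8100, -0.8350)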